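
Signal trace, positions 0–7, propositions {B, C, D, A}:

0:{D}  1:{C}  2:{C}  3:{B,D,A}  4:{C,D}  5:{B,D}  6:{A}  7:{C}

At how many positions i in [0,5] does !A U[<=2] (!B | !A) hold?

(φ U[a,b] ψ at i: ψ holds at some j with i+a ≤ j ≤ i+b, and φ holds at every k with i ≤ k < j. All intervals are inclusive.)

Evaluate at each i in [0,5]:
  i=0: ✓ (rhs at j=0)
  i=1: ✓ (rhs at j=1)
  i=2: ✓ (rhs at j=2)
  i=3: ✗ (lhs fails at k=3 before rhs at j=4)
  i=4: ✓ (rhs at j=4)
  i=5: ✓ (rhs at j=5)
Positions where it holds: {0, 1, 2, 4, 5} → 5.

5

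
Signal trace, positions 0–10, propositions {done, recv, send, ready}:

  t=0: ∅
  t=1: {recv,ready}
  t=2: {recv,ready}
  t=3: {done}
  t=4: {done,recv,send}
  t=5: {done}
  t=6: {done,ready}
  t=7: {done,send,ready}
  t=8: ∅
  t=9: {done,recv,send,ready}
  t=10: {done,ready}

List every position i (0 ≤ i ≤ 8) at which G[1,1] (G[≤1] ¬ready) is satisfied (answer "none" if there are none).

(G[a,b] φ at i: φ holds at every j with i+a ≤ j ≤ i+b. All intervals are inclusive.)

2, 3

Evaluate at each i in [0,8]:
  i=0: ✗ (fails at j=1)
  i=1: ✗ (fails at j=2)
  i=2: ✓ (all of [3,3])
  i=3: ✓ (all of [4,4])
  i=4: ✗ (fails at j=5)
  i=5: ✗ (fails at j=6)
  i=6: ✗ (fails at j=7)
  i=7: ✗ (fails at j=8)
  i=8: ✗ (fails at j=9)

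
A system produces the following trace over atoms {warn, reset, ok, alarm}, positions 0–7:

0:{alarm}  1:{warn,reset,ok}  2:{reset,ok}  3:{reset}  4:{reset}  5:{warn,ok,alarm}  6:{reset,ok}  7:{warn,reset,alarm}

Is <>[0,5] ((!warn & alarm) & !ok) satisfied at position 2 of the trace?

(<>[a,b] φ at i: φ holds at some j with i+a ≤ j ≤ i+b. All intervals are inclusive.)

False

Check ((!warn & alarm) & !ok) at each j in [2,7]:
  j=2: false
  j=3: false
  j=4: false
  j=5: false
  j=6: false
  j=7: false
No position in the window satisfies it → formula fails.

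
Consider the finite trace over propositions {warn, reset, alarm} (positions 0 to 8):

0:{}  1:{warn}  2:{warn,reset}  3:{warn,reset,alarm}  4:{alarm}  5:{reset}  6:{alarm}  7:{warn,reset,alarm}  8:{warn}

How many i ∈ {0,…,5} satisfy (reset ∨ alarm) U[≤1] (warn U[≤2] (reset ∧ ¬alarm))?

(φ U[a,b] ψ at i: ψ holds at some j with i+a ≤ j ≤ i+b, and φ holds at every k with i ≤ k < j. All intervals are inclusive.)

Evaluate at each i in [0,5]:
  i=0: ✗ (lhs fails at k=0 before rhs at j=1)
  i=1: ✓ (rhs at j=1)
  i=2: ✓ (rhs at j=2)
  i=3: ✗ (no rhs in [3,4])
  i=4: ✓ (rhs at j=5; lhs holds on [4,4])
  i=5: ✓ (rhs at j=5)
Positions where it holds: {1, 2, 4, 5} → 4.

4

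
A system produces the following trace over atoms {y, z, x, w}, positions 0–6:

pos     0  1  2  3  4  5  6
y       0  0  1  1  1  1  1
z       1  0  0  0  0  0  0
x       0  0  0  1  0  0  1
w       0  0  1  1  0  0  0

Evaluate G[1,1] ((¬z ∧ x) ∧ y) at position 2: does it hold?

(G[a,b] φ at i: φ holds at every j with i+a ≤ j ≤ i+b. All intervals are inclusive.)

Yes

Check ((¬z ∧ x) ∧ y) at every j in [3,3]:
  j=3: true
All positions satisfy it → formula holds.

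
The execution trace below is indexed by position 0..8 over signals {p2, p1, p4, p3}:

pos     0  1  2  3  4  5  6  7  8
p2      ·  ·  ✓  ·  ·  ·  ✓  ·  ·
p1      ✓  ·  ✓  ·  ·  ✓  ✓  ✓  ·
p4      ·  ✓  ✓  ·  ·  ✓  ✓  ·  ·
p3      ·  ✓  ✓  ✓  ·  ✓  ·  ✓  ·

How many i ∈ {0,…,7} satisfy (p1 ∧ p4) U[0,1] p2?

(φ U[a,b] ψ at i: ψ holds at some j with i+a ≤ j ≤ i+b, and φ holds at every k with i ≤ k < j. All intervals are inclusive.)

3

Evaluate at each i in [0,7]:
  i=0: ✗ (no rhs in [0,1])
  i=1: ✗ (lhs fails at k=1 before rhs at j=2)
  i=2: ✓ (rhs at j=2)
  i=3: ✗ (no rhs in [3,4])
  i=4: ✗ (no rhs in [4,5])
  i=5: ✓ (rhs at j=6; lhs holds on [5,5])
  i=6: ✓ (rhs at j=6)
  i=7: ✗ (no rhs in [7,8])
Positions where it holds: {2, 5, 6} → 3.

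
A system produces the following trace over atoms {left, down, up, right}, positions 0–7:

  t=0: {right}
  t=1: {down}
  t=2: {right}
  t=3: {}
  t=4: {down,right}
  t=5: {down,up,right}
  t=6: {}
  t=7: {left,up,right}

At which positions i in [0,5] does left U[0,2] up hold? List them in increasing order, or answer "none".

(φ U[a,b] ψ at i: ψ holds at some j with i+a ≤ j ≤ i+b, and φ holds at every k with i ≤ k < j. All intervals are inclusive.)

Evaluate at each i in [0,5]:
  i=0: ✗ (no rhs in [0,2])
  i=1: ✗ (no rhs in [1,3])
  i=2: ✗ (no rhs in [2,4])
  i=3: ✗ (lhs fails at k=3 before rhs at j=5)
  i=4: ✗ (lhs fails at k=4 before rhs at j=5)
  i=5: ✓ (rhs at j=5)

5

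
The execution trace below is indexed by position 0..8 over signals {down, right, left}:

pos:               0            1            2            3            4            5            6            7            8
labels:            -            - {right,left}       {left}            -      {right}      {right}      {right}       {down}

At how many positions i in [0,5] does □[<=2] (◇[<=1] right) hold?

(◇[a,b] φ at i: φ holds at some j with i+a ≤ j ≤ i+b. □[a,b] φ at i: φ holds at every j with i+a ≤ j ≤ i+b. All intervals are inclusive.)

Evaluate at each i in [0,5]:
  i=0: ✗ (fails at j=0)
  i=1: ✗ (fails at j=3)
  i=2: ✗ (fails at j=3)
  i=3: ✗ (fails at j=3)
  i=4: ✓ (all of [4,6])
  i=5: ✓ (all of [5,7])
Positions where it holds: {4, 5} → 2.

2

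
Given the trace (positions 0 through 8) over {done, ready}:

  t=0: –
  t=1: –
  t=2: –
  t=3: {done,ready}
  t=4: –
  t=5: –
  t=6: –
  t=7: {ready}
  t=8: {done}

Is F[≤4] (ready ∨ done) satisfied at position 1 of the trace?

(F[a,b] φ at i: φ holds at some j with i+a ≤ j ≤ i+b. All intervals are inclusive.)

True

Check (ready ∨ done) at each j in [1,5]:
  j=1: false
  j=2: false
  j=3: true
  j=4: false
  j=5: false
Found at j=3 → formula holds.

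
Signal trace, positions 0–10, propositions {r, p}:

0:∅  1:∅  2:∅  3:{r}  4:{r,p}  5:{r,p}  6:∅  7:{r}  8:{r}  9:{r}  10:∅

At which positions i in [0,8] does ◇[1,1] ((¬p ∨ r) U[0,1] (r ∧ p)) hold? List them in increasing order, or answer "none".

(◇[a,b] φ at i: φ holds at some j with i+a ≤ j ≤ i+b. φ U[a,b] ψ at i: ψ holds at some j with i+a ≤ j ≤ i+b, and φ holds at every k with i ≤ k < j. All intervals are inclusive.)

2, 3, 4

Evaluate at each i in [0,8]:
  i=0: ✗ (none in [1,1])
  i=1: ✗ (none in [2,2])
  i=2: ✓ (witness j=3)
  i=3: ✓ (witness j=4)
  i=4: ✓ (witness j=5)
  i=5: ✗ (none in [6,6])
  i=6: ✗ (none in [7,7])
  i=7: ✗ (none in [8,8])
  i=8: ✗ (none in [9,9])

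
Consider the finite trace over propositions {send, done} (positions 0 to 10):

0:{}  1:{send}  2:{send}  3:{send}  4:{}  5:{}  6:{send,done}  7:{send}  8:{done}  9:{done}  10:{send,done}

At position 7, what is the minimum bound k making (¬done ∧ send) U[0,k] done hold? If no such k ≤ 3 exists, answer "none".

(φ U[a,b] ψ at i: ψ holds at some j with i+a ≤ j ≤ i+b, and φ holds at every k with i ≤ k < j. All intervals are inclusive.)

1

Need earliest j ≥ 7 with done, and (¬done ∧ send) at every k in [7,j-1].
  j=7: rhs fails.
  j=8: rhs holds; lhs holds on [7,7]. k = 1.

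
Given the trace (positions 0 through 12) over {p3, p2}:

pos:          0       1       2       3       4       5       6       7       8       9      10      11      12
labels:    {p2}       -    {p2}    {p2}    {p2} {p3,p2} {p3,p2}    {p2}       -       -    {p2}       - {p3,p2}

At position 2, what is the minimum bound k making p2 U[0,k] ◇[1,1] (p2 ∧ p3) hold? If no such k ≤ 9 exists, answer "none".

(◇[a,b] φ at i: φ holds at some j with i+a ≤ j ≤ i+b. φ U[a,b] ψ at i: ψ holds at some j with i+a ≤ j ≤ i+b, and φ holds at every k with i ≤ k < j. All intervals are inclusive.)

2

Need earliest j ≥ 2 with ◇[1,1] (p2 ∧ p3), and p2 at every k in [2,j-1].
  j=2: rhs fails.
  j=3: rhs fails.
  j=4: rhs holds; lhs holds on [2,3]. k = 2.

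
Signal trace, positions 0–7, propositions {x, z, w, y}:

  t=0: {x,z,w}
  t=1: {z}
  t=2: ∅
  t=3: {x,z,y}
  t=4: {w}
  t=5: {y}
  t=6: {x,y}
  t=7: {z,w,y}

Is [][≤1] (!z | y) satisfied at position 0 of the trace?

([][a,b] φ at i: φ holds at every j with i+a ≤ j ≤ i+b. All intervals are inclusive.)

Check (!z | y) at every j in [0,1]:
  j=0: false
  j=1: false
Fails at j=0 → formula fails.

No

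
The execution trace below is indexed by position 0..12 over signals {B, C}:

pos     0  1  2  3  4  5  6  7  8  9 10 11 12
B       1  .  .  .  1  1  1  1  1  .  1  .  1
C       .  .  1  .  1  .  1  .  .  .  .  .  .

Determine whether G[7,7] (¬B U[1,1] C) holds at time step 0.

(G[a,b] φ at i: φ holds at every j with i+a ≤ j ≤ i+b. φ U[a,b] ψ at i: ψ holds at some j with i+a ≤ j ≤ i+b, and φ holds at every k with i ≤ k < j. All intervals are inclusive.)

Check (¬B U[1,1] C) at every j in [7,7]:
  j=7: fails
Fails at j=7 → formula fails.

False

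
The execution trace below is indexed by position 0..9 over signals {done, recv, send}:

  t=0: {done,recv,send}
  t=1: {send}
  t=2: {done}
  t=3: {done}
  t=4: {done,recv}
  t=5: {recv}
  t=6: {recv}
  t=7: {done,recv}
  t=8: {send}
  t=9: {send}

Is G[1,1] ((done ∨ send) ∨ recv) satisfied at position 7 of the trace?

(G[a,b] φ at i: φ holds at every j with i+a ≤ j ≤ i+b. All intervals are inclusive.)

Yes

Check ((done ∨ send) ∨ recv) at every j in [8,8]:
  j=8: true
All positions satisfy it → formula holds.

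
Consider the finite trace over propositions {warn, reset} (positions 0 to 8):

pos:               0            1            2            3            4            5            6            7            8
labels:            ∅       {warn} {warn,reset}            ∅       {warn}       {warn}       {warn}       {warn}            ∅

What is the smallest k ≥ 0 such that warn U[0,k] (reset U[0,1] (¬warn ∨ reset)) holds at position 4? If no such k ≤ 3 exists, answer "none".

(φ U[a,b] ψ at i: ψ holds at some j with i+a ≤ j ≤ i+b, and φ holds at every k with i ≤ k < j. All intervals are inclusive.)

Need earliest j ≥ 4 with (reset U[0,1] (¬warn ∨ reset)), and warn at every k in [4,j-1].
  j=4: rhs fails.
  j=5: rhs fails.
  j=6: rhs fails.
  j=7: rhs fails.
No witness within the range → none.

none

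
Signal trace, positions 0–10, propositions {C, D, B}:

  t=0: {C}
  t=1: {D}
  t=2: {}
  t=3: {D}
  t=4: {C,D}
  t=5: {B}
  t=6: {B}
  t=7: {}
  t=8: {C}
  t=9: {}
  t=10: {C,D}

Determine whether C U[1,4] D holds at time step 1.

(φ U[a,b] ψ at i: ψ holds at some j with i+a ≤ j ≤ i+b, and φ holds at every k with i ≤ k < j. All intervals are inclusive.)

No

Need some j in [2,5] with D, and C at every k in [1,j-1].
  j=2: D false.
  j=3: D holds, but C fails at k=1 → not this j.
  j=4: D holds, but C fails at k=1 → not this j.
  j=5: D false.
No j in the window works → until fails.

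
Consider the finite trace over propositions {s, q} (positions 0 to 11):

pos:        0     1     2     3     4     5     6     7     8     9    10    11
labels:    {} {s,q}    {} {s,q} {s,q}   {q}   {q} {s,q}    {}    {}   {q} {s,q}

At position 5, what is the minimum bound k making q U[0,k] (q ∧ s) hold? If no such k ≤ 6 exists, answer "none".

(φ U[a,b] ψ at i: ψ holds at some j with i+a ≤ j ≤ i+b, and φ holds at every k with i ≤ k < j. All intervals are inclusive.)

Need earliest j ≥ 5 with (q ∧ s), and q at every k in [5,j-1].
  j=5: rhs fails.
  j=6: rhs fails.
  j=7: rhs holds; lhs holds on [5,6]. k = 2.

2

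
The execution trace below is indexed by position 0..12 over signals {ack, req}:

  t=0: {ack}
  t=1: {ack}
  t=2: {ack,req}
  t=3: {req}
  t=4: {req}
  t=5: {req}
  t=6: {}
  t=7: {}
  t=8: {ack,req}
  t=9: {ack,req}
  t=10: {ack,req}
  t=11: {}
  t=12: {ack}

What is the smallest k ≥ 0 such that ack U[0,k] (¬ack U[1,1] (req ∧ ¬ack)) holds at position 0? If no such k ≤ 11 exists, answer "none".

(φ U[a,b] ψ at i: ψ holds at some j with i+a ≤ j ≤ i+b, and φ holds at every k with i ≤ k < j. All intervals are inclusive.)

3

Need earliest j ≥ 0 with (¬ack U[1,1] (req ∧ ¬ack)), and ack at every k in [0,j-1].
  j=0: rhs fails.
  j=1: rhs fails.
  j=2: rhs fails.
  j=3: rhs holds; lhs holds on [0,2]. k = 3.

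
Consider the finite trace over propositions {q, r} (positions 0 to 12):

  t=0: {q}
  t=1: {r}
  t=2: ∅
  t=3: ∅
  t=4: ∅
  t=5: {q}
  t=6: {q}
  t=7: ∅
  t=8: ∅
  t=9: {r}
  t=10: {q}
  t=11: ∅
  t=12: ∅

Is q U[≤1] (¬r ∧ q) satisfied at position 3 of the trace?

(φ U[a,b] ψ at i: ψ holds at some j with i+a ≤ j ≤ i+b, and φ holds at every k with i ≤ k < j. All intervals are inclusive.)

Need some j in [3,4] with (¬r ∧ q), and q at every k in [3,j-1].
  j=3: (¬r ∧ q) false.
  j=4: (¬r ∧ q) false.
No j in the window works → until fails.

No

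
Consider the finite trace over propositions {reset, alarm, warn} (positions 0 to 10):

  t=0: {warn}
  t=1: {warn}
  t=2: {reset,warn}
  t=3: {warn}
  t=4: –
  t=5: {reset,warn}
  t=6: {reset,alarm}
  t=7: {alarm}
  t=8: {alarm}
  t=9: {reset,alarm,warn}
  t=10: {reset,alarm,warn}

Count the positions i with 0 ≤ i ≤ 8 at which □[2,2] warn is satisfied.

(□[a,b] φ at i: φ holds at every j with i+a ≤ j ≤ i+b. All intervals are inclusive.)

Evaluate at each i in [0,8]:
  i=0: ✓ (all of [2,2])
  i=1: ✓ (all of [3,3])
  i=2: ✗ (fails at j=4)
  i=3: ✓ (all of [5,5])
  i=4: ✗ (fails at j=6)
  i=5: ✗ (fails at j=7)
  i=6: ✗ (fails at j=8)
  i=7: ✓ (all of [9,9])
  i=8: ✓ (all of [10,10])
Positions where it holds: {0, 1, 3, 7, 8} → 5.

5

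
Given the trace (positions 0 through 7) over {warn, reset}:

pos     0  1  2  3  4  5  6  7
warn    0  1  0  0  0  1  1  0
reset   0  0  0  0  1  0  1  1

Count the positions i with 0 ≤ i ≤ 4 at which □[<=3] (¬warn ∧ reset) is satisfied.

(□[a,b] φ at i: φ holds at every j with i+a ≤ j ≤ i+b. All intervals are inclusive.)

0

Evaluate at each i in [0,4]:
  i=0: ✗ (fails at j=0)
  i=1: ✗ (fails at j=1)
  i=2: ✗ (fails at j=2)
  i=3: ✗ (fails at j=3)
  i=4: ✗ (fails at j=5)
Positions where it holds: {} → 0.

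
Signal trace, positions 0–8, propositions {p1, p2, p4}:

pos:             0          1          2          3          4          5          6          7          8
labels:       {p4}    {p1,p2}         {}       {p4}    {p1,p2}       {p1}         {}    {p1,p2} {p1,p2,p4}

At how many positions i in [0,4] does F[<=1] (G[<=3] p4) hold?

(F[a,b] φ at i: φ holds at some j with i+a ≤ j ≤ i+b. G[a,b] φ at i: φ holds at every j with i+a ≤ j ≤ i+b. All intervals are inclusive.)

0

Evaluate at each i in [0,4]:
  i=0: ✗ (none in [0,1])
  i=1: ✗ (none in [1,2])
  i=2: ✗ (none in [2,3])
  i=3: ✗ (none in [3,4])
  i=4: ✗ (none in [4,5])
Positions where it holds: {} → 0.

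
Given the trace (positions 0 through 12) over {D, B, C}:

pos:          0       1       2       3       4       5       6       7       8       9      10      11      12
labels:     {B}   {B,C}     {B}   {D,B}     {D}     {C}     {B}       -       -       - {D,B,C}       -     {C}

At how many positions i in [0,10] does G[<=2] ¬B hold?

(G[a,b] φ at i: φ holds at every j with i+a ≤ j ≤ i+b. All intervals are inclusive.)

1

Evaluate at each i in [0,10]:
  i=0: ✗ (fails at j=0)
  i=1: ✗ (fails at j=1)
  i=2: ✗ (fails at j=2)
  i=3: ✗ (fails at j=3)
  i=4: ✗ (fails at j=6)
  i=5: ✗ (fails at j=6)
  i=6: ✗ (fails at j=6)
  i=7: ✓ (all of [7,9])
  i=8: ✗ (fails at j=10)
  i=9: ✗ (fails at j=10)
  i=10: ✗ (fails at j=10)
Positions where it holds: {7} → 1.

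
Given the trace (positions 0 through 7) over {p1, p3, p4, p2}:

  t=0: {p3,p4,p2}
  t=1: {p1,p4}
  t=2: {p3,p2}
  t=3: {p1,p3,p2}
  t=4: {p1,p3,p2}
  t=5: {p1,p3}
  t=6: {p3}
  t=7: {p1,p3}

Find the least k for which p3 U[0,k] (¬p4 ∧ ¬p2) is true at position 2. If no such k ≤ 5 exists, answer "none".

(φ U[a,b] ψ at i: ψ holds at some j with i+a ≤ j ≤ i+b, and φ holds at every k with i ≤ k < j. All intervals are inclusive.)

3

Need earliest j ≥ 2 with (¬p4 ∧ ¬p2), and p3 at every k in [2,j-1].
  j=2: rhs fails.
  j=3: rhs fails.
  j=4: rhs fails.
  j=5: rhs holds; lhs holds on [2,4]. k = 3.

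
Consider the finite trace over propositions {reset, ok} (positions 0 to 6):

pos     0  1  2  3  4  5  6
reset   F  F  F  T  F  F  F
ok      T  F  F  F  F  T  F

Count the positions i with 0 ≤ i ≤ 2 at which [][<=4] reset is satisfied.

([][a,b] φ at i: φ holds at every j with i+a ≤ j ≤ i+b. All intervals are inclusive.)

0

Evaluate at each i in [0,2]:
  i=0: ✗ (fails at j=0)
  i=1: ✗ (fails at j=1)
  i=2: ✗ (fails at j=2)
Positions where it holds: {} → 0.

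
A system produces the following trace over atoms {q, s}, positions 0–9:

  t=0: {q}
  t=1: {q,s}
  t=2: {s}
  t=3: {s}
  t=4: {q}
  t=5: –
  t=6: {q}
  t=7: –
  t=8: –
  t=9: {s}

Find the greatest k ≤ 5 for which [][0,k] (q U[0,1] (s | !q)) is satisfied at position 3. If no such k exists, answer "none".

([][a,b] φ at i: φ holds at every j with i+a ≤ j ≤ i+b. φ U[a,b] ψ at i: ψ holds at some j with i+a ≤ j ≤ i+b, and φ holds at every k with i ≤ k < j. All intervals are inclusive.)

(q U[0,1] (s | !q)) must hold from j=3 onward; find where it first fails.
  j=3: holds
  j=4: holds
  j=5: holds
  j=6: holds
  j=7: holds
  j=8: holds
Holds through j=8; largest k = 5.

5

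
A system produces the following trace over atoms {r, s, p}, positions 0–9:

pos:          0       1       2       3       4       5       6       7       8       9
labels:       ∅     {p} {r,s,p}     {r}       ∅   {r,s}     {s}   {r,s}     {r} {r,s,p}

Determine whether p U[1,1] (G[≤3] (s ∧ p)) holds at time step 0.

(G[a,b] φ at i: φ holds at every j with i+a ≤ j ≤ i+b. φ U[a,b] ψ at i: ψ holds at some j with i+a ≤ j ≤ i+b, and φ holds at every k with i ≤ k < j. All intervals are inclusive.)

No

Need some j in [1,1] with G[≤3] (s ∧ p), and p at every k in [0,j-1].
  j=1: G[≤3] (s ∧ p) — fails at 1.
No j in the window works → until fails.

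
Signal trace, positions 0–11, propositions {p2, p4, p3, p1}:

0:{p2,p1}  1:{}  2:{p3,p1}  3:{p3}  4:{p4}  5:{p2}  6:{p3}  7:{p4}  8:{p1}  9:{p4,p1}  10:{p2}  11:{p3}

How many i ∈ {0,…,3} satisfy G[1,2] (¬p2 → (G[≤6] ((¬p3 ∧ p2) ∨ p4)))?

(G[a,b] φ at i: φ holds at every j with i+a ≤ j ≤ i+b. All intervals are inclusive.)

0

Evaluate at each i in [0,3]:
  i=0: ✗ (fails at j=1)
  i=1: ✗ (fails at j=2)
  i=2: ✗ (fails at j=3)
  i=3: ✗ (fails at j=4)
Positions where it holds: {} → 0.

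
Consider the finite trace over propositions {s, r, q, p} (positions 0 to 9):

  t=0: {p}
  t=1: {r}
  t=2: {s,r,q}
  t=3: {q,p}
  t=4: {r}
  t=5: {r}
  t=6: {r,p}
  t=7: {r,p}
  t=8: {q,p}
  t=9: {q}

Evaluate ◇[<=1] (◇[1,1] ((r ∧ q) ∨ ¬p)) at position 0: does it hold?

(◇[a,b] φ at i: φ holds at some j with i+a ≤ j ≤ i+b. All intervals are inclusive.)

Holds

Check ◇[1,1] ((r ∧ q) ∨ ¬p) at each j in [0,1]:
  j=0: holds (witness at 1)
  j=1: holds (witness at 2)
Found at j=0 → formula holds.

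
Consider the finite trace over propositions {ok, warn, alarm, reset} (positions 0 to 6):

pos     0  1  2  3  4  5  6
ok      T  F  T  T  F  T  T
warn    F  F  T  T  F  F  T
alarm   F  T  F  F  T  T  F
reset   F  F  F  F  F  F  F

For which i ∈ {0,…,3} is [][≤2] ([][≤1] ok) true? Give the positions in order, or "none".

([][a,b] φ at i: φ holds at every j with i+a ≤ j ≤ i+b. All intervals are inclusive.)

Evaluate at each i in [0,3]:
  i=0: ✗ (fails at j=0)
  i=1: ✗ (fails at j=1)
  i=2: ✗ (fails at j=3)
  i=3: ✗ (fails at j=3)

none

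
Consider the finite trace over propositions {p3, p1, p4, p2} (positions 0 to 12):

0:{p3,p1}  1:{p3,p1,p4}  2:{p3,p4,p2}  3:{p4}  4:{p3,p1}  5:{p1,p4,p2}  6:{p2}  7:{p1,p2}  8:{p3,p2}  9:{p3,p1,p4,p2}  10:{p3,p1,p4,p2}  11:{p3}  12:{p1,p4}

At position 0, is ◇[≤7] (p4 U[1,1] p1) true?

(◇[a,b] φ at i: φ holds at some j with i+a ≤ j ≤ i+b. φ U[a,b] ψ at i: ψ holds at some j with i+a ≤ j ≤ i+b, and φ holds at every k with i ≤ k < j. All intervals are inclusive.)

Yes

Check (p4 U[1,1] p1) at each j in [0,7]:
  j=0: fails
  j=1: fails
  j=2: fails
  j=3: holds
  j=4: fails
  j=5: fails
  j=6: fails
  j=7: fails
Found at j=3 → formula holds.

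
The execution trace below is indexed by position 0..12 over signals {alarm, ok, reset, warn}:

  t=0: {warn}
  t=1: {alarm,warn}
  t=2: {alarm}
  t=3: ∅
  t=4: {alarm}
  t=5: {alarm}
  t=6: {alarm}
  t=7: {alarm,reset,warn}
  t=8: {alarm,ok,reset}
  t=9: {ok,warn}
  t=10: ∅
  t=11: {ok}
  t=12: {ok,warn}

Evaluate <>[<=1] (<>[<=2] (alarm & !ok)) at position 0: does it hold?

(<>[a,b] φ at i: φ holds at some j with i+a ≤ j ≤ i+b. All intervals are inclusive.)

True

Check <>[<=2] (alarm & !ok) at each j in [0,1]:
  j=0: holds (witness at 1)
  j=1: holds (witness at 1)
Found at j=0 → formula holds.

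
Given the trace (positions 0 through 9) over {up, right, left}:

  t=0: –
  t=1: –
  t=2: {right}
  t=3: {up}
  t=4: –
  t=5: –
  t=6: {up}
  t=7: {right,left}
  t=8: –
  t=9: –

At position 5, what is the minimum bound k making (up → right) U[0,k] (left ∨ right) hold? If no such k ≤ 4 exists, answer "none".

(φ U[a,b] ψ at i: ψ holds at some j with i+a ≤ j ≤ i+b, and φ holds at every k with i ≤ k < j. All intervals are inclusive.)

Need earliest j ≥ 5 with (left ∨ right), and (up → right) at every k in [5,j-1].
  j=5: rhs fails.
  j=6: rhs fails.
  j=7: rhs holds but lhs fails at k=6.
  j=8: rhs fails.
  j=9: rhs fails.
No witness within the range → none.

none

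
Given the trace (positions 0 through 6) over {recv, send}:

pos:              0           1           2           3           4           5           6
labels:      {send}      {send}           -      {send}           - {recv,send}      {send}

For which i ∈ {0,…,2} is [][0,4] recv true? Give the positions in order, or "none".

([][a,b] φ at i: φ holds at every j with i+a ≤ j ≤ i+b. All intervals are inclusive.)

none

Evaluate at each i in [0,2]:
  i=0: ✗ (fails at j=0)
  i=1: ✗ (fails at j=1)
  i=2: ✗ (fails at j=2)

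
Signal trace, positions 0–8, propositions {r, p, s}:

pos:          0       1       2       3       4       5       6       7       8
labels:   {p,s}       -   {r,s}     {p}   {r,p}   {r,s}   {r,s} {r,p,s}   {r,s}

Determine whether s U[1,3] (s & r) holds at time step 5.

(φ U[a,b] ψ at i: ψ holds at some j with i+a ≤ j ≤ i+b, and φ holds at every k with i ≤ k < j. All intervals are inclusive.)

Need some j in [6,8] with (s & r), and s at every k in [5,j-1].
  j=6: (s & r) holds; s holds at every k in [5,5] → satisfied.

Holds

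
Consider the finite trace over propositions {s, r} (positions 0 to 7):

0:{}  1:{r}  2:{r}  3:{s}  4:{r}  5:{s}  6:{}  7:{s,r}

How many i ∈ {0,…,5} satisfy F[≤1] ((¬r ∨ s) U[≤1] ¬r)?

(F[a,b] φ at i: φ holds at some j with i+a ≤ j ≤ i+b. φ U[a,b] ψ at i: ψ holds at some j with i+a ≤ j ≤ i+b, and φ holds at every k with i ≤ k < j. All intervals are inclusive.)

5

Evaluate at each i in [0,5]:
  i=0: ✓ (witness j=0)
  i=1: ✗ (none in [1,2])
  i=2: ✓ (witness j=3)
  i=3: ✓ (witness j=3)
  i=4: ✓ (witness j=5)
  i=5: ✓ (witness j=5)
Positions where it holds: {0, 2, 3, 4, 5} → 5.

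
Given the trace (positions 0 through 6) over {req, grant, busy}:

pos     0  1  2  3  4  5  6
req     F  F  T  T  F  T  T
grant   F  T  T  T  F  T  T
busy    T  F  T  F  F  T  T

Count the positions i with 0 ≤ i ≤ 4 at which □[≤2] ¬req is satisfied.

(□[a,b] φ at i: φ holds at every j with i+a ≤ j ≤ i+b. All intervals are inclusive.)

0

Evaluate at each i in [0,4]:
  i=0: ✗ (fails at j=2)
  i=1: ✗ (fails at j=2)
  i=2: ✗ (fails at j=2)
  i=3: ✗ (fails at j=3)
  i=4: ✗ (fails at j=5)
Positions where it holds: {} → 0.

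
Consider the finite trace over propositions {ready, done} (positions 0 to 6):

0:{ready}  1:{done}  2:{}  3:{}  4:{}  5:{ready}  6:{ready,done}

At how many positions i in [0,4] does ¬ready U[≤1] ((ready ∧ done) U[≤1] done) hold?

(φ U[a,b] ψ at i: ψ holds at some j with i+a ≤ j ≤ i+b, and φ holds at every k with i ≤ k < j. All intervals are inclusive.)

Evaluate at each i in [0,4]:
  i=0: ✗ (lhs fails at k=0 before rhs at j=1)
  i=1: ✓ (rhs at j=1)
  i=2: ✗ (no rhs in [2,3])
  i=3: ✗ (no rhs in [3,4])
  i=4: ✗ (no rhs in [4,5])
Positions where it holds: {1} → 1.

1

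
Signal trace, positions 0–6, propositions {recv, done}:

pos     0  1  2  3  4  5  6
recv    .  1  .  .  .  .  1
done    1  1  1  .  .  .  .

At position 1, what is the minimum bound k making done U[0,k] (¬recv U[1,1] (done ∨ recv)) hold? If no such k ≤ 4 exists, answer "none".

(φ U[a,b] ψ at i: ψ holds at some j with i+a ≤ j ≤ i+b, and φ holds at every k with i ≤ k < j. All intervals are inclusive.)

Need earliest j ≥ 1 with (¬recv U[1,1] (done ∨ recv)), and done at every k in [1,j-1].
  j=1: rhs fails.
  j=2: rhs fails.
  j=3: rhs fails.
  j=4: rhs fails.
  j=5: rhs holds but lhs fails at k=3.
No witness within the range → none.

none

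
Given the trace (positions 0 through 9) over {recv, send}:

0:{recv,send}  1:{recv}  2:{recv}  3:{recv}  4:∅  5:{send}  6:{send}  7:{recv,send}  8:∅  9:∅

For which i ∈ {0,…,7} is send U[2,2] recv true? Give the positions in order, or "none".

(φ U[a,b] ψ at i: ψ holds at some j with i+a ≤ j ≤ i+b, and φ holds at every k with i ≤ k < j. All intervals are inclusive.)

Evaluate at each i in [0,7]:
  i=0: ✗ (lhs fails at k=1 before rhs at j=2)
  i=1: ✗ (lhs fails at k=1 before rhs at j=3)
  i=2: ✗ (no rhs in [4,4])
  i=3: ✗ (no rhs in [5,5])
  i=4: ✗ (no rhs in [6,6])
  i=5: ✓ (rhs at j=7; lhs holds on [5,6])
  i=6: ✗ (no rhs in [8,8])
  i=7: ✗ (no rhs in [9,9])

5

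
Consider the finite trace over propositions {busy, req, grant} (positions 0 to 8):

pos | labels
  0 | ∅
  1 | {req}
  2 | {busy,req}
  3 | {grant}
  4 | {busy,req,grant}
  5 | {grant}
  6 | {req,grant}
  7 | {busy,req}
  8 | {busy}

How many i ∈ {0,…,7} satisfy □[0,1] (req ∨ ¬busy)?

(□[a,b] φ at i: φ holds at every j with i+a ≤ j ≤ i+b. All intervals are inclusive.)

Evaluate at each i in [0,7]:
  i=0: ✓ (all of [0,1])
  i=1: ✓ (all of [1,2])
  i=2: ✓ (all of [2,3])
  i=3: ✓ (all of [3,4])
  i=4: ✓ (all of [4,5])
  i=5: ✓ (all of [5,6])
  i=6: ✓ (all of [6,7])
  i=7: ✗ (fails at j=8)
Positions where it holds: {0, 1, 2, 3, 4, 5, 6} → 7.

7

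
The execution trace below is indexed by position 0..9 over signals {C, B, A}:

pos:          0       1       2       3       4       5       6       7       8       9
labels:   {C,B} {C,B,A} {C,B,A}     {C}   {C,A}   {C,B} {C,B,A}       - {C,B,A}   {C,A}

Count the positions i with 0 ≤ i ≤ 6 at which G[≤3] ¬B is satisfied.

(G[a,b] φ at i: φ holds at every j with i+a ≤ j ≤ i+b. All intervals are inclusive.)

Evaluate at each i in [0,6]:
  i=0: ✗ (fails at j=0)
  i=1: ✗ (fails at j=1)
  i=2: ✗ (fails at j=2)
  i=3: ✗ (fails at j=5)
  i=4: ✗ (fails at j=5)
  i=5: ✗ (fails at j=5)
  i=6: ✗ (fails at j=6)
Positions where it holds: {} → 0.

0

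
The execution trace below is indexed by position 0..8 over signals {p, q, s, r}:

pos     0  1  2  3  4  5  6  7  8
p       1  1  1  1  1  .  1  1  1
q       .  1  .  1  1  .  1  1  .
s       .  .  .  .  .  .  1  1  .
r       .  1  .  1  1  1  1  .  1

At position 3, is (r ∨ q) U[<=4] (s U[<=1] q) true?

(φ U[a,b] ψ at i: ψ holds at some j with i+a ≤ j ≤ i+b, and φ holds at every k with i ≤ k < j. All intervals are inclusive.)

Need some j in [3,7] with (s U[<=1] q), and (r ∨ q) at every k in [3,j-1].
  j=3: (s U[<=1] q) holds; no prefix to check → satisfied.

Yes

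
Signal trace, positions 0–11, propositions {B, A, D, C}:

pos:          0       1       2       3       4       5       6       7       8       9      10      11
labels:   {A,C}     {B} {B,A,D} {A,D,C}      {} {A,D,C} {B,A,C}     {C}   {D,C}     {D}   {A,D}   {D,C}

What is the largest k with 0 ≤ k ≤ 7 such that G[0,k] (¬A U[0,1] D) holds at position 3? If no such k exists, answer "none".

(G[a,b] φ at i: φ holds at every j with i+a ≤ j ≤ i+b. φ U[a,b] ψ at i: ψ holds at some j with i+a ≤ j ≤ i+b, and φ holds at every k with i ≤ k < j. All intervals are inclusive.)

2

(¬A U[0,1] D) must hold from j=3 onward; find where it first fails.
  j=3: holds
  j=4: holds
  j=5: holds
  j=6: fails
Holds on [3,5], so largest k = 2.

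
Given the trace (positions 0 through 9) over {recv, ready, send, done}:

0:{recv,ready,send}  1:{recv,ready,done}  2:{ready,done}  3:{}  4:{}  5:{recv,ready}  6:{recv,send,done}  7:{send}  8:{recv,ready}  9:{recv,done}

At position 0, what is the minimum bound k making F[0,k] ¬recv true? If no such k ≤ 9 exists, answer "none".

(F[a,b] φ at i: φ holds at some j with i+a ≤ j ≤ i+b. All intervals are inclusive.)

2

Scan j = 0,1,… for ¬recv:
  j=0: fails
  j=1: fails
  j=2: holds
First hit at j=2, so smallest k = 2-0 = 2.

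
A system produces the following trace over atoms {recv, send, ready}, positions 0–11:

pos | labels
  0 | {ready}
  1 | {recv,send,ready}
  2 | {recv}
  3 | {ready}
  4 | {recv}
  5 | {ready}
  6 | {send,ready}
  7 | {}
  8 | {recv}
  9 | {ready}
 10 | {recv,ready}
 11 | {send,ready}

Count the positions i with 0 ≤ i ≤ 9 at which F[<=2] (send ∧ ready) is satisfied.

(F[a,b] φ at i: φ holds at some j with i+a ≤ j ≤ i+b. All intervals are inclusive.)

Evaluate at each i in [0,9]:
  i=0: ✓ (witness j=1)
  i=1: ✓ (witness j=1)
  i=2: ✗ (none in [2,4])
  i=3: ✗ (none in [3,5])
  i=4: ✓ (witness j=6)
  i=5: ✓ (witness j=6)
  i=6: ✓ (witness j=6)
  i=7: ✗ (none in [7,9])
  i=8: ✗ (none in [8,10])
  i=9: ✓ (witness j=11)
Positions where it holds: {0, 1, 4, 5, 6, 9} → 6.

6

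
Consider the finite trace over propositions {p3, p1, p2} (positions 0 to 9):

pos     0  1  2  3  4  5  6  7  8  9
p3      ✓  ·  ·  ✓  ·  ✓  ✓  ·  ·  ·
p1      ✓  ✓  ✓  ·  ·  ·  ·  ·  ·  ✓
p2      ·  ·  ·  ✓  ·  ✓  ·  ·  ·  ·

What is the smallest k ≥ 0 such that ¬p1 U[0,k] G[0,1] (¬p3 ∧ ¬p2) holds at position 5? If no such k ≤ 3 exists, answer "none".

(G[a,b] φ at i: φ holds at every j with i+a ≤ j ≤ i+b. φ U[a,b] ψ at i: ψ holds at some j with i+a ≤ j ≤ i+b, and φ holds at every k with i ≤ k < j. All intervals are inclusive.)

Need earliest j ≥ 5 with G[0,1] (¬p3 ∧ ¬p2), and ¬p1 at every k in [5,j-1].
  j=5: rhs fails.
  j=6: rhs fails.
  j=7: rhs holds; lhs holds on [5,6]. k = 2.

2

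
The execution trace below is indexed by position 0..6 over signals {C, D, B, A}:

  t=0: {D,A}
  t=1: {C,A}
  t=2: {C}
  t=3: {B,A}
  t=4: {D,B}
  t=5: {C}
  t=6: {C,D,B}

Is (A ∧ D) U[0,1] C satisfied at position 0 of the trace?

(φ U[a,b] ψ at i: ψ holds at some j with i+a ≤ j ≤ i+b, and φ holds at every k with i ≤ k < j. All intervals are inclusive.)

Need some j in [0,1] with C, and (A ∧ D) at every k in [0,j-1].
  j=0: C false.
  j=1: C holds; (A ∧ D) holds at every k in [0,0] → satisfied.

True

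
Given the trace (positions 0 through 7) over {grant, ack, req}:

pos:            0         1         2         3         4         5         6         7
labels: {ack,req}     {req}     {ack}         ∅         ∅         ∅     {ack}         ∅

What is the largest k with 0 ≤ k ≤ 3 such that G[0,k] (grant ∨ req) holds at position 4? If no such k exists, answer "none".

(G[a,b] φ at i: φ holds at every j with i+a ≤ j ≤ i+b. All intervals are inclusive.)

(grant ∨ req) must hold from j=4 onward; find where it first fails.
  j=4: fails → no k works.

none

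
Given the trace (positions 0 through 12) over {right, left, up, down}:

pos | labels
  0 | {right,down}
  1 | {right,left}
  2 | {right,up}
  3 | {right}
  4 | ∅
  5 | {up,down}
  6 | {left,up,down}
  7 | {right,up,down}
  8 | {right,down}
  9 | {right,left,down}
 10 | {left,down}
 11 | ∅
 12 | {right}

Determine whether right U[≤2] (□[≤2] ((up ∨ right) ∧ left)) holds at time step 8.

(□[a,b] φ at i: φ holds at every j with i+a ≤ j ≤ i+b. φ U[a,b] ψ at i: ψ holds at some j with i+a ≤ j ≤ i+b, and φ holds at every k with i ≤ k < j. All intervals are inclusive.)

No

Need some j in [8,10] with □[≤2] ((up ∨ right) ∧ left), and right at every k in [8,j-1].
  j=8: □[≤2] ((up ∨ right) ∧ left) — fails at 8.
  j=9: □[≤2] ((up ∨ right) ∧ left) — fails at 10.
  j=10: □[≤2] ((up ∨ right) ∧ left) — fails at 10.
No j in the window works → until fails.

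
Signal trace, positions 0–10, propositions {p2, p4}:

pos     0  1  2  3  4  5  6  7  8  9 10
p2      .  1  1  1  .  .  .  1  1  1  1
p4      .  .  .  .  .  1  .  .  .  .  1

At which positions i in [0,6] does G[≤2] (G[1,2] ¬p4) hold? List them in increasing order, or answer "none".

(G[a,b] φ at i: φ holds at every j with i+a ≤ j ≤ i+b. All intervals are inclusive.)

Evaluate at each i in [0,6]:
  i=0: ✓ (all of [0,2])
  i=1: ✗ (fails at j=3)
  i=2: ✗ (fails at j=3)
  i=3: ✗ (fails at j=3)
  i=4: ✗ (fails at j=4)
  i=5: ✓ (all of [5,7])
  i=6: ✗ (fails at j=8)

0, 5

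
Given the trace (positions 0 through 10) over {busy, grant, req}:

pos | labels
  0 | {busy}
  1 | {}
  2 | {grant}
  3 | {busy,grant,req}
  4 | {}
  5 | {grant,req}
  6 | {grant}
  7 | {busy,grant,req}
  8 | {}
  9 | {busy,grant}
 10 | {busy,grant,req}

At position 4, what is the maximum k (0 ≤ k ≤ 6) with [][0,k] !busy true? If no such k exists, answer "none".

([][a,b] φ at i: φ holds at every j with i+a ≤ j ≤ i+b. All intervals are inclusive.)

2

!busy must hold from j=4 onward; find where it first fails.
  j=4: holds
  j=5: holds
  j=6: holds
  j=7: fails
Holds on [4,6], so largest k = 2.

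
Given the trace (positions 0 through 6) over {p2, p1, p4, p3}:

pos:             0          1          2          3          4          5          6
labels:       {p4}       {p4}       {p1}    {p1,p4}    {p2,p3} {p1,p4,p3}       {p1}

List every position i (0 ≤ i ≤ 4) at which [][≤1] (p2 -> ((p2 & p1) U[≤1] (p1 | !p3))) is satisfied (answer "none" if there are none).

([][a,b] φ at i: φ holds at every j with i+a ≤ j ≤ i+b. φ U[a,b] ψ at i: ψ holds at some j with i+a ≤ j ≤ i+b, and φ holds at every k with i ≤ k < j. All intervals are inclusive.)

0, 1, 2

Evaluate at each i in [0,4]:
  i=0: ✓ (all of [0,1])
  i=1: ✓ (all of [1,2])
  i=2: ✓ (all of [2,3])
  i=3: ✗ (fails at j=4)
  i=4: ✗ (fails at j=4)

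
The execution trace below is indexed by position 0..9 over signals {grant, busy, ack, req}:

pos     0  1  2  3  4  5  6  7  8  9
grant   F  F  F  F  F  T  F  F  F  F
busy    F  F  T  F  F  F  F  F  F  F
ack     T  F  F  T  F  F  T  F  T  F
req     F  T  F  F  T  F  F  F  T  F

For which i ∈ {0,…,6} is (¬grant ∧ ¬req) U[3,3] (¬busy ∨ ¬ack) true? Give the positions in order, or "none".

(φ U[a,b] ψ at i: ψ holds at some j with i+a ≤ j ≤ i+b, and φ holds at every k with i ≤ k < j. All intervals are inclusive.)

Evaluate at each i in [0,6]:
  i=0: ✗ (lhs fails at k=1 before rhs at j=3)
  i=1: ✗ (lhs fails at k=1 before rhs at j=4)
  i=2: ✗ (lhs fails at k=4 before rhs at j=5)
  i=3: ✗ (lhs fails at k=4 before rhs at j=6)
  i=4: ✗ (lhs fails at k=4 before rhs at j=7)
  i=5: ✗ (lhs fails at k=5 before rhs at j=8)
  i=6: ✗ (lhs fails at k=8 before rhs at j=9)

none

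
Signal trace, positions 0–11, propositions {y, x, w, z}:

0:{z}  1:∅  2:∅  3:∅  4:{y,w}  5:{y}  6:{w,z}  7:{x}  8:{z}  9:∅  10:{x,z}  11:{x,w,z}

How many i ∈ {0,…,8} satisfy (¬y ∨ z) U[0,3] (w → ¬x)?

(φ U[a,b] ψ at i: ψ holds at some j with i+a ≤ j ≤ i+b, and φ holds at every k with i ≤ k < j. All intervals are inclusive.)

9

Evaluate at each i in [0,8]:
  i=0: ✓ (rhs at j=0)
  i=1: ✓ (rhs at j=1)
  i=2: ✓ (rhs at j=2)
  i=3: ✓ (rhs at j=3)
  i=4: ✓ (rhs at j=4)
  i=5: ✓ (rhs at j=5)
  i=6: ✓ (rhs at j=6)
  i=7: ✓ (rhs at j=7)
  i=8: ✓ (rhs at j=8)
Positions where it holds: {0, 1, 2, 3, 4, 5, 6, 7, 8} → 9.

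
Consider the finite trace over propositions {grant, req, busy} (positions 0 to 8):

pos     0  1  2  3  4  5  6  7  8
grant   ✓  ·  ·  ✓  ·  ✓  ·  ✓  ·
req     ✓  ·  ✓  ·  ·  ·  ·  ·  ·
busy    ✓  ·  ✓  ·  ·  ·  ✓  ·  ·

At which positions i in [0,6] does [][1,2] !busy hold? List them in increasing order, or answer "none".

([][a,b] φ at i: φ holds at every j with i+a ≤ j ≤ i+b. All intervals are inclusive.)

Evaluate at each i in [0,6]:
  i=0: ✗ (fails at j=2)
  i=1: ✗ (fails at j=2)
  i=2: ✓ (all of [3,4])
  i=3: ✓ (all of [4,5])
  i=4: ✗ (fails at j=6)
  i=5: ✗ (fails at j=6)
  i=6: ✓ (all of [7,8])

2, 3, 6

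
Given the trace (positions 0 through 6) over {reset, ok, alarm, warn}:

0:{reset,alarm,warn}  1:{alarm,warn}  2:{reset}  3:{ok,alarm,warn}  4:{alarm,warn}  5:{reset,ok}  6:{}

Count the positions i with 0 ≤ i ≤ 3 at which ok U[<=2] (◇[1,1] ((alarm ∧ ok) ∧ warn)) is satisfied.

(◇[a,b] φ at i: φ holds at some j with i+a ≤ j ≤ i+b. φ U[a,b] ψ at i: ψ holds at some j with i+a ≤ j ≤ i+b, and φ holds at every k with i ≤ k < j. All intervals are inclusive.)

Evaluate at each i in [0,3]:
  i=0: ✗ (lhs fails at k=0 before rhs at j=2)
  i=1: ✗ (lhs fails at k=1 before rhs at j=2)
  i=2: ✓ (rhs at j=2)
  i=3: ✗ (no rhs in [3,5])
Positions where it holds: {2} → 1.

1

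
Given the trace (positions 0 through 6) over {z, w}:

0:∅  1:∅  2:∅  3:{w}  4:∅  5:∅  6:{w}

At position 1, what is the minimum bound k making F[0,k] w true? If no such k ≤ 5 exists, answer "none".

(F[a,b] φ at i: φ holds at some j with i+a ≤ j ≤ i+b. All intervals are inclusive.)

Scan j = 1,2,… for w:
  j=1: fails
  j=2: fails
  j=3: holds
First hit at j=3, so smallest k = 3-1 = 2.

2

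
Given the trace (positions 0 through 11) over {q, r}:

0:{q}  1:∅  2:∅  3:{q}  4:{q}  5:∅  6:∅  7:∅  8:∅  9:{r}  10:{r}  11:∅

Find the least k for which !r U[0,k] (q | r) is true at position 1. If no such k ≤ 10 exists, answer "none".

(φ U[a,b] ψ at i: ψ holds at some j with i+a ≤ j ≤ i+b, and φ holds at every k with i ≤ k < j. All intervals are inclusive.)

Need earliest j ≥ 1 with (q | r), and !r at every k in [1,j-1].
  j=1: rhs fails.
  j=2: rhs fails.
  j=3: rhs holds; lhs holds on [1,2]. k = 2.

2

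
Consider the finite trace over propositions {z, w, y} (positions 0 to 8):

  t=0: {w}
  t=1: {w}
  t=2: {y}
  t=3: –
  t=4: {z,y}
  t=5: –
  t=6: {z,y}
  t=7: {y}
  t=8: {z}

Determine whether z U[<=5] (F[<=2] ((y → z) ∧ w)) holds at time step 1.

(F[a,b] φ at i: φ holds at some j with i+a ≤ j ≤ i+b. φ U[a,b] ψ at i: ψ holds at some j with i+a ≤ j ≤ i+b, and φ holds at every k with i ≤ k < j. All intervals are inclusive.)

Need some j in [1,6] with F[<=2] ((y → z) ∧ w), and z at every k in [1,j-1].
  j=1: F[<=2] ((y → z) ∧ w) holds; no prefix to check → satisfied.

Holds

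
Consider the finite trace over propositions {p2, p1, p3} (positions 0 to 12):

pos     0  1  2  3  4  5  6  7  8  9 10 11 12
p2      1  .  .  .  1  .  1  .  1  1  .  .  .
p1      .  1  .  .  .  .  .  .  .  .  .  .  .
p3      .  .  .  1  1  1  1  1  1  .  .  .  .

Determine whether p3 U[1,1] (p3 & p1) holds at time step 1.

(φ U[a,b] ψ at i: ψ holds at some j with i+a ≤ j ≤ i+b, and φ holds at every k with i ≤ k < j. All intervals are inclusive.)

False

Need some j in [2,2] with (p3 & p1), and p3 at every k in [1,j-1].
  j=2: (p3 & p1) false.
No j in the window works → until fails.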